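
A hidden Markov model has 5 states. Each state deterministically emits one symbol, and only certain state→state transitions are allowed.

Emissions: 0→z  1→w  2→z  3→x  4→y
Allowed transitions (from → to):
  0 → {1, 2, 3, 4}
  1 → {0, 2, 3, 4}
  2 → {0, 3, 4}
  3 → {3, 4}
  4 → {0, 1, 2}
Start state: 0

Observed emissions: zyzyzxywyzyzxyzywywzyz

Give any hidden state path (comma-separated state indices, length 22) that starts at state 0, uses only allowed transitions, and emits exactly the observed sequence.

0,4,0,4,0,3,4,1,4,2,4,2,3,4,2,4,1,4,1,2,4,2

  [0] z  {0,2}  => 0  start
  [1] y  {4}  => 4  0->4 ok
  [2] z  {0,2}  => 0  4->0 ok
  [3] y  {4}  => 4  0->4 ok
  [4] z  {0,2}  => 0  4->0 ok
  [5] x  {3}  => 3  0->3 ok
  [6] y  {4}  => 4  3->4 ok
  [7] w  {1}  => 1  4->1 ok
  [8] y  {4}  => 4  1->4 ok
  [9] z  {0,2}  => 2  4->2 ok
  [10] y  {4}  => 4  2->4 ok
  [11] z  {0,2}  => 2  4->2 ok
  [12] x  {3}  => 3  2->3 ok
  [13] y  {4}  => 4  3->4 ok
  [14] z  {0,2}  => 2  4->2 ok
  [15] y  {4}  => 4  2->4 ok
  [16] w  {1}  => 1  4->1 ok
  [17] y  {4}  => 4  1->4 ok
  [18] w  {1}  => 1  4->1 ok
  [19] z  {0,2}  => 2  1->2 ok
  [20] y  {4}  => 4  2->4 ok
  [21] z  {0,2}  => 2  4->2 ok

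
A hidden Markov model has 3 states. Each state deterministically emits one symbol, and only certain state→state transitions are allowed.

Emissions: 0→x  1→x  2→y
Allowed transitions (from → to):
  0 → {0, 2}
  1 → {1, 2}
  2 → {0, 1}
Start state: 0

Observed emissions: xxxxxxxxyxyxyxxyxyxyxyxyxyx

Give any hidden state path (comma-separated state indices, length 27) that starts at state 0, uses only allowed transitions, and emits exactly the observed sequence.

0,0,0,0,0,0,0,0,2,1,2,1,2,0,0,2,0,2,1,2,1,2,1,2,0,2,1

  pos 0: x in {0,1}, choose 0; start
  pos 1: x in {0,1}, choose 0; 0->0 ok
  pos 2: x in {0,1}, choose 0; 0->0 ok
  pos 3: x in {0,1}, choose 0; 0->0 ok
  pos 4: x in {0,1}, choose 0; 0->0 ok
  pos 5: x in {0,1}, choose 0; 0->0 ok
  pos 6: x in {0,1}, choose 0; 0->0 ok
  pos 7: x in {0,1}, choose 0; 0->0 ok
  pos 8: y in {2}, choose 2; 0->2 ok
  pos 9: x in {0,1}, choose 1; 2->1 ok
  pos 10: y in {2}, choose 2; 1->2 ok
  pos 11: x in {0,1}, choose 1; 2->1 ok
  pos 12: y in {2}, choose 2; 1->2 ok
  pos 13: x in {0,1}, choose 0; 2->0 ok
  pos 14: x in {0,1}, choose 0; 0->0 ok
  pos 15: y in {2}, choose 2; 0->2 ok
  pos 16: x in {0,1}, choose 0; 2->0 ok
  pos 17: y in {2}, choose 2; 0->2 ok
  pos 18: x in {0,1}, choose 1; 2->1 ok
  pos 19: y in {2}, choose 2; 1->2 ok
  pos 20: x in {0,1}, choose 1; 2->1 ok
  pos 21: y in {2}, choose 2; 1->2 ok
  pos 22: x in {0,1}, choose 1; 2->1 ok
  pos 23: y in {2}, choose 2; 1->2 ok
  pos 24: x in {0,1}, choose 0; 2->0 ok
  pos 25: y in {2}, choose 2; 0->2 ok
  pos 26: x in {0,1}, choose 1; 2->1 ok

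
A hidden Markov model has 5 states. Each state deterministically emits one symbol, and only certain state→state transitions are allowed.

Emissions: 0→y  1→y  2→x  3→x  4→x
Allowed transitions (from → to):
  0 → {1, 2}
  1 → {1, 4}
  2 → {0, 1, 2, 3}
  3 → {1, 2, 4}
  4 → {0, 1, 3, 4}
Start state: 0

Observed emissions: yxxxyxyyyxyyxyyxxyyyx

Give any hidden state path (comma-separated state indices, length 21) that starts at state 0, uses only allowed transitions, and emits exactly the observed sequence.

  [0] y  {0,1}  => 0  start
  [1] x  {2,3,4}  => 2  0->2 ok
  [2] x  {2,3,4}  => 2  2->2 ok
  [3] x  {2,3,4}  => 2  2->2 ok
  [4] y  {0,1}  => 1  2->1 ok
  [5] x  {2,3,4}  => 4  1->4 ok
  [6] y  {0,1}  => 0  4->0 ok
  [7] y  {0,1}  => 1  0->1 ok
  [8] y  {0,1}  => 1  1->1 ok
  [9] x  {2,3,4}  => 4  1->4 ok
  [10] y  {0,1}  => 1  4->1 ok
  [11] y  {0,1}  => 1  1->1 ok
  [12] x  {2,3,4}  => 4  1->4 ok
  [13] y  {0,1}  => 1  4->1 ok
  [14] y  {0,1}  => 1  1->1 ok
  [15] x  {2,3,4}  => 4  1->4 ok
  [16] x  {2,3,4}  => 3  4->3 ok
  [17] y  {0,1}  => 1  3->1 ok
  [18] y  {0,1}  => 1  1->1 ok
  [19] y  {0,1}  => 1  1->1 ok
  [20] x  {2,3,4}  => 4  1->4 ok

0,2,2,2,1,4,0,1,1,4,1,1,4,1,1,4,3,1,1,1,4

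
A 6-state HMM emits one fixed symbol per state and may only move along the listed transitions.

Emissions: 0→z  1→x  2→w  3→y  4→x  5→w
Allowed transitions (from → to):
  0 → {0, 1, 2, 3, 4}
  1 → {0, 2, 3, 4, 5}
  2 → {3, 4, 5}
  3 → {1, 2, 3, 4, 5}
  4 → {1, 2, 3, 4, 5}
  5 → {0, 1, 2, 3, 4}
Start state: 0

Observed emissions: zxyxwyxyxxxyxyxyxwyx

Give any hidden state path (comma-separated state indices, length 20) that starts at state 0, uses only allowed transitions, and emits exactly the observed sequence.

0,4,3,4,2,3,1,3,4,1,4,3,1,3,4,3,1,2,3,4

  t0 'z' -> {0}, take 0 (start)
  t1 'x' -> {1,4}, take 4 (0->4 ok)
  t2 'y' -> {3}, take 3 (4->3 ok)
  t3 'x' -> {1,4}, take 4 (3->4 ok)
  t4 'w' -> {2,5}, take 2 (4->2 ok)
  t5 'y' -> {3}, take 3 (2->3 ok)
  t6 'x' -> {1,4}, take 1 (3->1 ok)
  t7 'y' -> {3}, take 3 (1->3 ok)
  t8 'x' -> {1,4}, take 4 (3->4 ok)
  t9 'x' -> {1,4}, take 1 (4->1 ok)
  t10 'x' -> {1,4}, take 4 (1->4 ok)
  t11 'y' -> {3}, take 3 (4->3 ok)
  t12 'x' -> {1,4}, take 1 (3->1 ok)
  t13 'y' -> {3}, take 3 (1->3 ok)
  t14 'x' -> {1,4}, take 4 (3->4 ok)
  t15 'y' -> {3}, take 3 (4->3 ok)
  t16 'x' -> {1,4}, take 1 (3->1 ok)
  t17 'w' -> {2,5}, take 2 (1->2 ok)
  t18 'y' -> {3}, take 3 (2->3 ok)
  t19 'x' -> {1,4}, take 4 (3->4 ok)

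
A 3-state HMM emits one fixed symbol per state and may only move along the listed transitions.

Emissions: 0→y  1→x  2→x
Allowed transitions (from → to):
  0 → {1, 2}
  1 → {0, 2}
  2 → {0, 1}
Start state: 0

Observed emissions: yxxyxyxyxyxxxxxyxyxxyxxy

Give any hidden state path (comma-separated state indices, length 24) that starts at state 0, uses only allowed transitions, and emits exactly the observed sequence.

  [0] y  {0}  => 0  start
  [1] x  {1,2}  => 1  0->1 ok
  [2] x  {1,2}  => 2  1->2 ok
  [3] y  {0}  => 0  2->0 ok
  [4] x  {1,2}  => 1  0->1 ok
  [5] y  {0}  => 0  1->0 ok
  [6] x  {1,2}  => 2  0->2 ok
  [7] y  {0}  => 0  2->0 ok
  [8] x  {1,2}  => 2  0->2 ok
  [9] y  {0}  => 0  2->0 ok
  [10] x  {1,2}  => 1  0->1 ok
  [11] x  {1,2}  => 2  1->2 ok
  [12] x  {1,2}  => 1  2->1 ok
  [13] x  {1,2}  => 2  1->2 ok
  [14] x  {1,2}  => 1  2->1 ok
  [15] y  {0}  => 0  1->0 ok
  [16] x  {1,2}  => 2  0->2 ok
  [17] y  {0}  => 0  2->0 ok
  [18] x  {1,2}  => 1  0->1 ok
  [19] x  {1,2}  => 2  1->2 ok
  [20] y  {0}  => 0  2->0 ok
  [21] x  {1,2}  => 1  0->1 ok
  [22] x  {1,2}  => 2  1->2 ok
  [23] y  {0}  => 0  2->0 ok

0,1,2,0,1,0,2,0,2,0,1,2,1,2,1,0,2,0,1,2,0,1,2,0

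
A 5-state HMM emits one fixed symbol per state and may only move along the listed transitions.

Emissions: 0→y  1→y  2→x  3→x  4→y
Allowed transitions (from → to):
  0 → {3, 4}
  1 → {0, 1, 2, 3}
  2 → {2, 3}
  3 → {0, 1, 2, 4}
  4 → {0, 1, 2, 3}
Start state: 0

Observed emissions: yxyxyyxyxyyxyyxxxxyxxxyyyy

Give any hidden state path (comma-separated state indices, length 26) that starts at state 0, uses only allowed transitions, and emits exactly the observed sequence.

0,3,4,3,1,1,3,0,3,4,0,3,4,1,2,2,2,3,0,3,2,3,4,0,4,0

  [0] y  {0,1,4}  => 0  start
  [1] x  {2,3}  => 3  0->3 ok
  [2] y  {0,1,4}  => 4  3->4 ok
  [3] x  {2,3}  => 3  4->3 ok
  [4] y  {0,1,4}  => 1  3->1 ok
  [5] y  {0,1,4}  => 1  1->1 ok
  [6] x  {2,3}  => 3  1->3 ok
  [7] y  {0,1,4}  => 0  3->0 ok
  [8] x  {2,3}  => 3  0->3 ok
  [9] y  {0,1,4}  => 4  3->4 ok
  [10] y  {0,1,4}  => 0  4->0 ok
  [11] x  {2,3}  => 3  0->3 ok
  [12] y  {0,1,4}  => 4  3->4 ok
  [13] y  {0,1,4}  => 1  4->1 ok
  [14] x  {2,3}  => 2  1->2 ok
  [15] x  {2,3}  => 2  2->2 ok
  [16] x  {2,3}  => 2  2->2 ok
  [17] x  {2,3}  => 3  2->3 ok
  [18] y  {0,1,4}  => 0  3->0 ok
  [19] x  {2,3}  => 3  0->3 ok
  [20] x  {2,3}  => 2  3->2 ok
  [21] x  {2,3}  => 3  2->3 ok
  [22] y  {0,1,4}  => 4  3->4 ok
  [23] y  {0,1,4}  => 0  4->0 ok
  [24] y  {0,1,4}  => 4  0->4 ok
  [25] y  {0,1,4}  => 0  4->0 ok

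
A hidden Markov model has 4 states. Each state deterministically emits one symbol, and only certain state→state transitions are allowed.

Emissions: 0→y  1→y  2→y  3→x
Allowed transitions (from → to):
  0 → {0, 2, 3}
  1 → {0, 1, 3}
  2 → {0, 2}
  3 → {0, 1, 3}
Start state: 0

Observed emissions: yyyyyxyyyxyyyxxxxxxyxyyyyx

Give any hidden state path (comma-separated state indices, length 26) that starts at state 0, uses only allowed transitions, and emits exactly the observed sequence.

  0: obs=y cand={0,1,2} pick 0 [start]
  1: obs=y cand={0,1,2} pick 2 [0->2 ok]
  2: obs=y cand={0,1,2} pick 2 [2->2 ok]
  3: obs=y cand={0,1,2} pick 2 [2->2 ok]
  4: obs=y cand={0,1,2} pick 0 [2->0 ok]
  5: obs=x cand={3} pick 3 [0->3 ok]
  6: obs=y cand={0,1,2} pick 0 [3->0 ok]
  7: obs=y cand={0,1,2} pick 0 [0->0 ok]
  8: obs=y cand={0,1,2} pick 0 [0->0 ok]
  9: obs=x cand={3} pick 3 [0->3 ok]
  10: obs=y cand={0,1,2} pick 0 [3->0 ok]
  11: obs=y cand={0,1,2} pick 0 [0->0 ok]
  12: obs=y cand={0,1,2} pick 0 [0->0 ok]
  13: obs=x cand={3} pick 3 [0->3 ok]
  14: obs=x cand={3} pick 3 [3->3 ok]
  15: obs=x cand={3} pick 3 [3->3 ok]
  16: obs=x cand={3} pick 3 [3->3 ok]
  17: obs=x cand={3} pick 3 [3->3 ok]
  18: obs=x cand={3} pick 3 [3->3 ok]
  19: obs=y cand={0,1,2} pick 0 [3->0 ok]
  20: obs=x cand={3} pick 3 [0->3 ok]
  21: obs=y cand={0,1,2} pick 1 [3->1 ok]
  22: obs=y cand={0,1,2} pick 0 [1->0 ok]
  23: obs=y cand={0,1,2} pick 0 [0->0 ok]
  24: obs=y cand={0,1,2} pick 0 [0->0 ok]
  25: obs=x cand={3} pick 3 [0->3 ok]

0,2,2,2,0,3,0,0,0,3,0,0,0,3,3,3,3,3,3,0,3,1,0,0,0,3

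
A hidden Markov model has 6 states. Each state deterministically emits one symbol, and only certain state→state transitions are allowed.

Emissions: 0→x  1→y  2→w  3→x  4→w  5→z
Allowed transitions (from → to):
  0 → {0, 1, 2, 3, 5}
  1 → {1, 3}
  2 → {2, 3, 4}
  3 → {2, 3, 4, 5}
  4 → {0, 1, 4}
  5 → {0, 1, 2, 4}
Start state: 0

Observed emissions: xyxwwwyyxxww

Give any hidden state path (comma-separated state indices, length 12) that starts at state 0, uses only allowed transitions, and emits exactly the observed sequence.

0,1,3,2,4,4,1,1,3,3,2,2

  t0 'x' -> {0,3}, take 0 (start)
  t1 'y' -> {1}, take 1 (0->1 ok)
  t2 'x' -> {0,3}, take 3 (1->3 ok)
  t3 'w' -> {2,4}, take 2 (3->2 ok)
  t4 'w' -> {2,4}, take 4 (2->4 ok)
  t5 'w' -> {2,4}, take 4 (4->4 ok)
  t6 'y' -> {1}, take 1 (4->1 ok)
  t7 'y' -> {1}, take 1 (1->1 ok)
  t8 'x' -> {0,3}, take 3 (1->3 ok)
  t9 'x' -> {0,3}, take 3 (3->3 ok)
  t10 'w' -> {2,4}, take 2 (3->2 ok)
  t11 'w' -> {2,4}, take 2 (2->2 ok)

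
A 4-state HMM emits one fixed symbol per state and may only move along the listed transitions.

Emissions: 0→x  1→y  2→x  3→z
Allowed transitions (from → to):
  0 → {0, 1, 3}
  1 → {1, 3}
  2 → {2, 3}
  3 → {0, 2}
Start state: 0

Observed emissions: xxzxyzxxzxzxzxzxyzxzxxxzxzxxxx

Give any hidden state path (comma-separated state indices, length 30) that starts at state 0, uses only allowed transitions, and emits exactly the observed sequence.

  pos 0: x in {0,2}, choose 0; start
  pos 1: x in {0,2}, choose 0; 0->0 ok
  pos 2: z in {3}, choose 3; 0->3 ok
  pos 3: x in {0,2}, choose 0; 3->0 ok
  pos 4: y in {1}, choose 1; 0->1 ok
  pos 5: z in {3}, choose 3; 1->3 ok
  pos 6: x in {0,2}, choose 2; 3->2 ok
  pos 7: x in {0,2}, choose 2; 2->2 ok
  pos 8: z in {3}, choose 3; 2->3 ok
  pos 9: x in {0,2}, choose 2; 3->2 ok
  pos 10: z in {3}, choose 3; 2->3 ok
  pos 11: x in {0,2}, choose 2; 3->2 ok
  pos 12: z in {3}, choose 3; 2->3 ok
  pos 13: x in {0,2}, choose 0; 3->0 ok
  pos 14: z in {3}, choose 3; 0->3 ok
  pos 15: x in {0,2}, choose 0; 3->0 ok
  pos 16: y in {1}, choose 1; 0->1 ok
  pos 17: z in {3}, choose 3; 1->3 ok
  pos 18: x in {0,2}, choose 0; 3->0 ok
  pos 19: z in {3}, choose 3; 0->3 ok
  pos 20: x in {0,2}, choose 2; 3->2 ok
  pos 21: x in {0,2}, choose 2; 2->2 ok
  pos 22: x in {0,2}, choose 2; 2->2 ok
  pos 23: z in {3}, choose 3; 2->3 ok
  pos 24: x in {0,2}, choose 2; 3->2 ok
  pos 25: z in {3}, choose 3; 2->3 ok
  pos 26: x in {0,2}, choose 2; 3->2 ok
  pos 27: x in {0,2}, choose 2; 2->2 ok
  pos 28: x in {0,2}, choose 2; 2->2 ok
  pos 29: x in {0,2}, choose 2; 2->2 ok

0,0,3,0,1,3,2,2,3,2,3,2,3,0,3,0,1,3,0,3,2,2,2,3,2,3,2,2,2,2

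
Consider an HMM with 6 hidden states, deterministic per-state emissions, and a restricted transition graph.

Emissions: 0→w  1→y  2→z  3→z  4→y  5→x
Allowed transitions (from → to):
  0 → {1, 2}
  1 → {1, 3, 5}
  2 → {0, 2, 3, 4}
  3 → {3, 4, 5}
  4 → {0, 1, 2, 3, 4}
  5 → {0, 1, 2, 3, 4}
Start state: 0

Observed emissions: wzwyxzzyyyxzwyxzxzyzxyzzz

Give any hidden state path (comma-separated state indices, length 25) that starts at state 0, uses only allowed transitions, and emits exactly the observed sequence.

  0: obs=w cand={0} pick 0 [start]
  1: obs=z cand={2,3} pick 2 [0->2 ok]
  2: obs=w cand={0} pick 0 [2->0 ok]
  3: obs=y cand={1,4} pick 1 [0->1 ok]
  4: obs=x cand={5} pick 5 [1->5 ok]
  5: obs=z cand={2,3} pick 2 [5->2 ok]
  6: obs=z cand={2,3} pick 2 [2->2 ok]
  7: obs=y cand={1,4} pick 4 [2->4 ok]
  8: obs=y cand={1,4} pick 4 [4->4 ok]
  9: obs=y cand={1,4} pick 1 [4->1 ok]
  10: obs=x cand={5} pick 5 [1->5 ok]
  11: obs=z cand={2,3} pick 2 [5->2 ok]
  12: obs=w cand={0} pick 0 [2->0 ok]
  13: obs=y cand={1,4} pick 1 [0->1 ok]
  14: obs=x cand={5} pick 5 [1->5 ok]
  15: obs=z cand={2,3} pick 3 [5->3 ok]
  16: obs=x cand={5} pick 5 [3->5 ok]
  17: obs=z cand={2,3} pick 3 [5->3 ok]
  18: obs=y cand={1,4} pick 4 [3->4 ok]
  19: obs=z cand={2,3} pick 3 [4->3 ok]
  20: obs=x cand={5} pick 5 [3->5 ok]
  21: obs=y cand={1,4} pick 1 [5->1 ok]
  22: obs=z cand={2,3} pick 3 [1->3 ok]
  23: obs=z cand={2,3} pick 3 [3->3 ok]
  24: obs=z cand={2,3} pick 3 [3->3 ok]

0,2,0,1,5,2,2,4,4,1,5,2,0,1,5,3,5,3,4,3,5,1,3,3,3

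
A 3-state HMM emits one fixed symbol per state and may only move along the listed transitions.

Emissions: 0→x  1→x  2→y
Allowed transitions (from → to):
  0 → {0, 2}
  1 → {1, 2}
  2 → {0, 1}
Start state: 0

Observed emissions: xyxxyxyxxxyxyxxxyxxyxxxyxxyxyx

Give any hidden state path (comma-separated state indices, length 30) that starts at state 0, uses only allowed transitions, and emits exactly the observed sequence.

0,2,1,1,2,1,2,0,0,0,2,0,2,1,1,1,2,0,0,2,0,0,0,2,1,1,2,1,2,1

  t0 'x' -> {0,1}, take 0 (start)
  t1 'y' -> {2}, take 2 (0->2 ok)
  t2 'x' -> {0,1}, take 1 (2->1 ok)
  t3 'x' -> {0,1}, take 1 (1->1 ok)
  t4 'y' -> {2}, take 2 (1->2 ok)
  t5 'x' -> {0,1}, take 1 (2->1 ok)
  t6 'y' -> {2}, take 2 (1->2 ok)
  t7 'x' -> {0,1}, take 0 (2->0 ok)
  t8 'x' -> {0,1}, take 0 (0->0 ok)
  t9 'x' -> {0,1}, take 0 (0->0 ok)
  t10 'y' -> {2}, take 2 (0->2 ok)
  t11 'x' -> {0,1}, take 0 (2->0 ok)
  t12 'y' -> {2}, take 2 (0->2 ok)
  t13 'x' -> {0,1}, take 1 (2->1 ok)
  t14 'x' -> {0,1}, take 1 (1->1 ok)
  t15 'x' -> {0,1}, take 1 (1->1 ok)
  t16 'y' -> {2}, take 2 (1->2 ok)
  t17 'x' -> {0,1}, take 0 (2->0 ok)
  t18 'x' -> {0,1}, take 0 (0->0 ok)
  t19 'y' -> {2}, take 2 (0->2 ok)
  t20 'x' -> {0,1}, take 0 (2->0 ok)
  t21 'x' -> {0,1}, take 0 (0->0 ok)
  t22 'x' -> {0,1}, take 0 (0->0 ok)
  t23 'y' -> {2}, take 2 (0->2 ok)
  t24 'x' -> {0,1}, take 1 (2->1 ok)
  t25 'x' -> {0,1}, take 1 (1->1 ok)
  t26 'y' -> {2}, take 2 (1->2 ok)
  t27 'x' -> {0,1}, take 1 (2->1 ok)
  t28 'y' -> {2}, take 2 (1->2 ok)
  t29 'x' -> {0,1}, take 1 (2->1 ok)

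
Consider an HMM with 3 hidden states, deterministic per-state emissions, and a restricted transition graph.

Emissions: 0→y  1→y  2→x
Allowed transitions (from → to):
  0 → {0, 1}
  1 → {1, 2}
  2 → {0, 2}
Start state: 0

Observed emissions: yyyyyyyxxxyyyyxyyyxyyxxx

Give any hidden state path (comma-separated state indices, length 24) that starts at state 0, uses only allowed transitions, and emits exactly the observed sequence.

  pos 0: y in {0,1}, choose 0; start
  pos 1: y in {0,1}, choose 0; 0->0 ok
  pos 2: y in {0,1}, choose 0; 0->0 ok
  pos 3: y in {0,1}, choose 0; 0->0 ok
  pos 4: y in {0,1}, choose 0; 0->0 ok
  pos 5: y in {0,1}, choose 1; 0->1 ok
  pos 6: y in {0,1}, choose 1; 1->1 ok
  pos 7: x in {2}, choose 2; 1->2 ok
  pos 8: x in {2}, choose 2; 2->2 ok
  pos 9: x in {2}, choose 2; 2->2 ok
  pos 10: y in {0,1}, choose 0; 2->0 ok
  pos 11: y in {0,1}, choose 0; 0->0 ok
  pos 12: y in {0,1}, choose 1; 0->1 ok
  pos 13: y in {0,1}, choose 1; 1->1 ok
  pos 14: x in {2}, choose 2; 1->2 ok
  pos 15: y in {0,1}, choose 0; 2->0 ok
  pos 16: y in {0,1}, choose 1; 0->1 ok
  pos 17: y in {0,1}, choose 1; 1->1 ok
  pos 18: x in {2}, choose 2; 1->2 ok
  pos 19: y in {0,1}, choose 0; 2->0 ok
  pos 20: y in {0,1}, choose 1; 0->1 ok
  pos 21: x in {2}, choose 2; 1->2 ok
  pos 22: x in {2}, choose 2; 2->2 ok
  pos 23: x in {2}, choose 2; 2->2 ok

0,0,0,0,0,1,1,2,2,2,0,0,1,1,2,0,1,1,2,0,1,2,2,2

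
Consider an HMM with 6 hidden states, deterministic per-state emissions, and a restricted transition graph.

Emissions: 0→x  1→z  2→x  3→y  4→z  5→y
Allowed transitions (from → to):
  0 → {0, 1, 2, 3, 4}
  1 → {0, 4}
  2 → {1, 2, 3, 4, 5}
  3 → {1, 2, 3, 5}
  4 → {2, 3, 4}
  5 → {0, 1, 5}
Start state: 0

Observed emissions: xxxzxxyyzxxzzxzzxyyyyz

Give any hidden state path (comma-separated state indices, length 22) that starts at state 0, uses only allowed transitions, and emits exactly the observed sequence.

  0: obs=x cand={0,2} pick 0 [start]
  1: obs=x cand={0,2} pick 0 [0->0 ok]
  2: obs=x cand={0,2} pick 0 [0->0 ok]
  3: obs=z cand={1,4} pick 1 [0->1 ok]
  4: obs=x cand={0,2} pick 0 [1->0 ok]
  5: obs=x cand={0,2} pick 0 [0->0 ok]
  6: obs=y cand={3,5} pick 3 [0->3 ok]
  7: obs=y cand={3,5} pick 5 [3->5 ok]
  8: obs=z cand={1,4} pick 1 [5->1 ok]
  9: obs=x cand={0,2} pick 0 [1->0 ok]
  10: obs=x cand={0,2} pick 0 [0->0 ok]
  11: obs=z cand={1,4} pick 1 [0->1 ok]
  12: obs=z cand={1,4} pick 4 [1->4 ok]
  13: obs=x cand={0,2} pick 2 [4->2 ok]
  14: obs=z cand={1,4} pick 1 [2->1 ok]
  15: obs=z cand={1,4} pick 4 [1->4 ok]
  16: obs=x cand={0,2} pick 2 [4->2 ok]
  17: obs=y cand={3,5} pick 3 [2->3 ok]
  18: obs=y cand={3,5} pick 5 [3->5 ok]
  19: obs=y cand={3,5} pick 5 [5->5 ok]
  20: obs=y cand={3,5} pick 5 [5->5 ok]
  21: obs=z cand={1,4} pick 1 [5->1 ok]

0,0,0,1,0,0,3,5,1,0,0,1,4,2,1,4,2,3,5,5,5,1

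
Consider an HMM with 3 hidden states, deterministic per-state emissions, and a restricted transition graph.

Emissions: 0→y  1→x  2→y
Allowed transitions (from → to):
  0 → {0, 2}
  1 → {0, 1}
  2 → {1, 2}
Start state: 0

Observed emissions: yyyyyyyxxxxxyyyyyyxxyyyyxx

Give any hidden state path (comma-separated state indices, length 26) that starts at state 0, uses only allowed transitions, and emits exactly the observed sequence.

  pos 0: y in {0,2}, choose 0; start
  pos 1: y in {0,2}, choose 0; 0->0 ok
  pos 2: y in {0,2}, choose 0; 0->0 ok
  pos 3: y in {0,2}, choose 0; 0->0 ok
  pos 4: y in {0,2}, choose 0; 0->0 ok
  pos 5: y in {0,2}, choose 2; 0->2 ok
  pos 6: y in {0,2}, choose 2; 2->2 ok
  pos 7: x in {1}, choose 1; 2->1 ok
  pos 8: x in {1}, choose 1; 1->1 ok
  pos 9: x in {1}, choose 1; 1->1 ok
  pos 10: x in {1}, choose 1; 1->1 ok
  pos 11: x in {1}, choose 1; 1->1 ok
  pos 12: y in {0,2}, choose 0; 1->0 ok
  pos 13: y in {0,2}, choose 0; 0->0 ok
  pos 14: y in {0,2}, choose 2; 0->2 ok
  pos 15: y in {0,2}, choose 2; 2->2 ok
  pos 16: y in {0,2}, choose 2; 2->2 ok
  pos 17: y in {0,2}, choose 2; 2->2 ok
  pos 18: x in {1}, choose 1; 2->1 ok
  pos 19: x in {1}, choose 1; 1->1 ok
  pos 20: y in {0,2}, choose 0; 1->0 ok
  pos 21: y in {0,2}, choose 0; 0->0 ok
  pos 22: y in {0,2}, choose 2; 0->2 ok
  pos 23: y in {0,2}, choose 2; 2->2 ok
  pos 24: x in {1}, choose 1; 2->1 ok
  pos 25: x in {1}, choose 1; 1->1 ok

0,0,0,0,0,2,2,1,1,1,1,1,0,0,2,2,2,2,1,1,0,0,2,2,1,1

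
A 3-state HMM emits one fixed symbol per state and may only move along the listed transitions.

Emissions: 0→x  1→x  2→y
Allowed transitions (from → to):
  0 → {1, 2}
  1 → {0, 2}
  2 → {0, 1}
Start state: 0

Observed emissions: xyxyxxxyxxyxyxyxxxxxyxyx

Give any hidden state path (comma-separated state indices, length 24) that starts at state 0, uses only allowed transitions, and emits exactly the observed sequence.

0,2,0,2,1,0,1,2,0,1,2,1,2,0,2,0,1,0,1,0,2,0,2,0

  t0 'x' -> {0,1}, take 0 (start)
  t1 'y' -> {2}, take 2 (0->2 ok)
  t2 'x' -> {0,1}, take 0 (2->0 ok)
  t3 'y' -> {2}, take 2 (0->2 ok)
  t4 'x' -> {0,1}, take 1 (2->1 ok)
  t5 'x' -> {0,1}, take 0 (1->0 ok)
  t6 'x' -> {0,1}, take 1 (0->1 ok)
  t7 'y' -> {2}, take 2 (1->2 ok)
  t8 'x' -> {0,1}, take 0 (2->0 ok)
  t9 'x' -> {0,1}, take 1 (0->1 ok)
  t10 'y' -> {2}, take 2 (1->2 ok)
  t11 'x' -> {0,1}, take 1 (2->1 ok)
  t12 'y' -> {2}, take 2 (1->2 ok)
  t13 'x' -> {0,1}, take 0 (2->0 ok)
  t14 'y' -> {2}, take 2 (0->2 ok)
  t15 'x' -> {0,1}, take 0 (2->0 ok)
  t16 'x' -> {0,1}, take 1 (0->1 ok)
  t17 'x' -> {0,1}, take 0 (1->0 ok)
  t18 'x' -> {0,1}, take 1 (0->1 ok)
  t19 'x' -> {0,1}, take 0 (1->0 ok)
  t20 'y' -> {2}, take 2 (0->2 ok)
  t21 'x' -> {0,1}, take 0 (2->0 ok)
  t22 'y' -> {2}, take 2 (0->2 ok)
  t23 'x' -> {0,1}, take 0 (2->0 ok)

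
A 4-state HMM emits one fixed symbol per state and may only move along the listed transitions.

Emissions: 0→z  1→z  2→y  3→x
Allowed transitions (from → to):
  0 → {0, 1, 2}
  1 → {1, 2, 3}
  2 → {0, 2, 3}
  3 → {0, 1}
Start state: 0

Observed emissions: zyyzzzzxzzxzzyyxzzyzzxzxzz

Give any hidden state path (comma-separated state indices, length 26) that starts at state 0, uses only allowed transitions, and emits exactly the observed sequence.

  pos 0: z in {0,1}, choose 0; start
  pos 1: y in {2}, choose 2; 0->2 ok
  pos 2: y in {2}, choose 2; 2->2 ok
  pos 3: z in {0,1}, choose 0; 2->0 ok
  pos 4: z in {0,1}, choose 0; 0->0 ok
  pos 5: z in {0,1}, choose 0; 0->0 ok
  pos 6: z in {0,1}, choose 1; 0->1 ok
  pos 7: x in {3}, choose 3; 1->3 ok
  pos 8: z in {0,1}, choose 0; 3->0 ok
  pos 9: z in {0,1}, choose 1; 0->1 ok
  pos 10: x in {3}, choose 3; 1->3 ok
  pos 11: z in {0,1}, choose 0; 3->0 ok
  pos 12: z in {0,1}, choose 1; 0->1 ok
  pos 13: y in {2}, choose 2; 1->2 ok
  pos 14: y in {2}, choose 2; 2->2 ok
  pos 15: x in {3}, choose 3; 2->3 ok
  pos 16: z in {0,1}, choose 0; 3->0 ok
  pos 17: z in {0,1}, choose 0; 0->0 ok
  pos 18: y in {2}, choose 2; 0->2 ok
  pos 19: z in {0,1}, choose 0; 2->0 ok
  pos 20: z in {0,1}, choose 1; 0->1 ok
  pos 21: x in {3}, choose 3; 1->3 ok
  pos 22: z in {0,1}, choose 1; 3->1 ok
  pos 23: x in {3}, choose 3; 1->3 ok
  pos 24: z in {0,1}, choose 1; 3->1 ok
  pos 25: z in {0,1}, choose 1; 1->1 ok

0,2,2,0,0,0,1,3,0,1,3,0,1,2,2,3,0,0,2,0,1,3,1,3,1,1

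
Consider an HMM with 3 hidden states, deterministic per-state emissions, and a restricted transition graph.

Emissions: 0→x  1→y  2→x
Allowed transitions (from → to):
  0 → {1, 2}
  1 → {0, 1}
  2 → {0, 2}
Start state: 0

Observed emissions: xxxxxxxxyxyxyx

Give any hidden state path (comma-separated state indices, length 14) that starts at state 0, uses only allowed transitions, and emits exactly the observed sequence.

  0: obs=x cand={0,2} pick 0 [start]
  1: obs=x cand={0,2} pick 2 [0->2 ok]
  2: obs=x cand={0,2} pick 2 [2->2 ok]
  3: obs=x cand={0,2} pick 2 [2->2 ok]
  4: obs=x cand={0,2} pick 2 [2->2 ok]
  5: obs=x cand={0,2} pick 0 [2->0 ok]
  6: obs=x cand={0,2} pick 2 [0->2 ok]
  7: obs=x cand={0,2} pick 0 [2->0 ok]
  8: obs=y cand={1} pick 1 [0->1 ok]
  9: obs=x cand={0,2} pick 0 [1->0 ok]
  10: obs=y cand={1} pick 1 [0->1 ok]
  11: obs=x cand={0,2} pick 0 [1->0 ok]
  12: obs=y cand={1} pick 1 [0->1 ok]
  13: obs=x cand={0,2} pick 0 [1->0 ok]

0,2,2,2,2,0,2,0,1,0,1,0,1,0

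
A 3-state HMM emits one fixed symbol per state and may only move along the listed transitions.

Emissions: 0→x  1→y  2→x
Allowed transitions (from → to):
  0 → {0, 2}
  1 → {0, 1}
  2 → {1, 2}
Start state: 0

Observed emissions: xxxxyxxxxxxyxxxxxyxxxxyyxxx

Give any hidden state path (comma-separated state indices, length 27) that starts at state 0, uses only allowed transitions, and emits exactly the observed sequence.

  t0 'x' -> {0,2}, take 0 (start)
  t1 'x' -> {0,2}, take 0 (0->0 ok)
  t2 'x' -> {0,2}, take 0 (0->0 ok)
  t3 'x' -> {0,2}, take 2 (0->2 ok)
  t4 'y' -> {1}, take 1 (2->1 ok)
  t5 'x' -> {0,2}, take 0 (1->0 ok)
  t6 'x' -> {0,2}, take 0 (0->0 ok)
  t7 'x' -> {0,2}, take 2 (0->2 ok)
  t8 'x' -> {0,2}, take 2 (2->2 ok)
  t9 'x' -> {0,2}, take 2 (2->2 ok)
  t10 'x' -> {0,2}, take 2 (2->2 ok)
  t11 'y' -> {1}, take 1 (2->1 ok)
  t12 'x' -> {0,2}, take 0 (1->0 ok)
  t13 'x' -> {0,2}, take 2 (0->2 ok)
  t14 'x' -> {0,2}, take 2 (2->2 ok)
  t15 'x' -> {0,2}, take 2 (2->2 ok)
  t16 'x' -> {0,2}, take 2 (2->2 ok)
  t17 'y' -> {1}, take 1 (2->1 ok)
  t18 'x' -> {0,2}, take 0 (1->0 ok)
  t19 'x' -> {0,2}, take 2 (0->2 ok)
  t20 'x' -> {0,2}, take 2 (2->2 ok)
  t21 'x' -> {0,2}, take 2 (2->2 ok)
  t22 'y' -> {1}, take 1 (2->1 ok)
  t23 'y' -> {1}, take 1 (1->1 ok)
  t24 'x' -> {0,2}, take 0 (1->0 ok)
  t25 'x' -> {0,2}, take 0 (0->0 ok)
  t26 'x' -> {0,2}, take 2 (0->2 ok)

0,0,0,2,1,0,0,2,2,2,2,1,0,2,2,2,2,1,0,2,2,2,1,1,0,0,2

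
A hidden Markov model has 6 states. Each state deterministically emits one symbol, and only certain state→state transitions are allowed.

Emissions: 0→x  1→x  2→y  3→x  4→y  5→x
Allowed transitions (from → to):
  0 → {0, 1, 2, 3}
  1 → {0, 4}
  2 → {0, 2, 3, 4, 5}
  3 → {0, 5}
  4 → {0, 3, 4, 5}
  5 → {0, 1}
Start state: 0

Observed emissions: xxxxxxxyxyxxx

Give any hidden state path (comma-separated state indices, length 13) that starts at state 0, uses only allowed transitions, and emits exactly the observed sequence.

  [0] x  {0,1,3,5}  => 0  start
  [1] x  {0,1,3,5}  => 3  0->3 ok
  [2] x  {0,1,3,5}  => 0  3->0 ok
  [3] x  {0,1,3,5}  => 0  0->0 ok
  [4] x  {0,1,3,5}  => 3  0->3 ok
  [5] x  {0,1,3,5}  => 5  3->5 ok
  [6] x  {0,1,3,5}  => 1  5->1 ok
  [7] y  {2,4}  => 4  1->4 ok
  [8] x  {0,1,3,5}  => 0  4->0 ok
  [9] y  {2,4}  => 2  0->2 ok
  [10] x  {0,1,3,5}  => 0  2->0 ok
  [11] x  {0,1,3,5}  => 0  0->0 ok
  [12] x  {0,1,3,5}  => 3  0->3 ok

0,3,0,0,3,5,1,4,0,2,0,0,3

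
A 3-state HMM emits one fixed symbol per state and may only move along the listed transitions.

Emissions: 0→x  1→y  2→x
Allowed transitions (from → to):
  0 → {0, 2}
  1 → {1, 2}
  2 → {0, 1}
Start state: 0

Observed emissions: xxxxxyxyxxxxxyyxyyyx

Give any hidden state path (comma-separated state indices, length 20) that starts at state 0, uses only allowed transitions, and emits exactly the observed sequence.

  t0 'x' -> {0,2}, take 0 (start)
  t1 'x' -> {0,2}, take 0 (0->0 ok)
  t2 'x' -> {0,2}, take 0 (0->0 ok)
  t3 'x' -> {0,2}, take 0 (0->0 ok)
  t4 'x' -> {0,2}, take 2 (0->2 ok)
  t5 'y' -> {1}, take 1 (2->1 ok)
  t6 'x' -> {0,2}, take 2 (1->2 ok)
  t7 'y' -> {1}, take 1 (2->1 ok)
  t8 'x' -> {0,2}, take 2 (1->2 ok)
  t9 'x' -> {0,2}, take 0 (2->0 ok)
  t10 'x' -> {0,2}, take 2 (0->2 ok)
  t11 'x' -> {0,2}, take 0 (2->0 ok)
  t12 'x' -> {0,2}, take 2 (0->2 ok)
  t13 'y' -> {1}, take 1 (2->1 ok)
  t14 'y' -> {1}, take 1 (1->1 ok)
  t15 'x' -> {0,2}, take 2 (1->2 ok)
  t16 'y' -> {1}, take 1 (2->1 ok)
  t17 'y' -> {1}, take 1 (1->1 ok)
  t18 'y' -> {1}, take 1 (1->1 ok)
  t19 'x' -> {0,2}, take 2 (1->2 ok)

0,0,0,0,2,1,2,1,2,0,2,0,2,1,1,2,1,1,1,2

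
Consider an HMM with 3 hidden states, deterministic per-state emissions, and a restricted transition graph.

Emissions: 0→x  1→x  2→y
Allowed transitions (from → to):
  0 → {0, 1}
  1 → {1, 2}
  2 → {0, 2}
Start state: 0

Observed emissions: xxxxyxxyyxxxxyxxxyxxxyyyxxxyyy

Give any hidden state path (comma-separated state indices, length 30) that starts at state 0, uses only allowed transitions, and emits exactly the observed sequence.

  0: obs=x cand={0,1} pick 0 [start]
  1: obs=x cand={0,1} pick 0 [0->0 ok]
  2: obs=x cand={0,1} pick 1 [0->1 ok]
  3: obs=x cand={0,1} pick 1 [1->1 ok]
  4: obs=y cand={2} pick 2 [1->2 ok]
  5: obs=x cand={0,1} pick 0 [2->0 ok]
  6: obs=x cand={0,1} pick 1 [0->1 ok]
  7: obs=y cand={2} pick 2 [1->2 ok]
  8: obs=y cand={2} pick 2 [2->2 ok]
  9: obs=x cand={0,1} pick 0 [2->0 ok]
  10: obs=x cand={0,1} pick 0 [0->0 ok]
  11: obs=x cand={0,1} pick 0 [0->0 ok]
  12: obs=x cand={0,1} pick 1 [0->1 ok]
  13: obs=y cand={2} pick 2 [1->2 ok]
  14: obs=x cand={0,1} pick 0 [2->0 ok]
  15: obs=x cand={0,1} pick 0 [0->0 ok]
  16: obs=x cand={0,1} pick 1 [0->1 ok]
  17: obs=y cand={2} pick 2 [1->2 ok]
  18: obs=x cand={0,1} pick 0 [2->0 ok]
  19: obs=x cand={0,1} pick 1 [0->1 ok]
  20: obs=x cand={0,1} pick 1 [1->1 ok]
  21: obs=y cand={2} pick 2 [1->2 ok]
  22: obs=y cand={2} pick 2 [2->2 ok]
  23: obs=y cand={2} pick 2 [2->2 ok]
  24: obs=x cand={0,1} pick 0 [2->0 ok]
  25: obs=x cand={0,1} pick 0 [0->0 ok]
  26: obs=x cand={0,1} pick 1 [0->1 ok]
  27: obs=y cand={2} pick 2 [1->2 ok]
  28: obs=y cand={2} pick 2 [2->2 ok]
  29: obs=y cand={2} pick 2 [2->2 ok]

0,0,1,1,2,0,1,2,2,0,0,0,1,2,0,0,1,2,0,1,1,2,2,2,0,0,1,2,2,2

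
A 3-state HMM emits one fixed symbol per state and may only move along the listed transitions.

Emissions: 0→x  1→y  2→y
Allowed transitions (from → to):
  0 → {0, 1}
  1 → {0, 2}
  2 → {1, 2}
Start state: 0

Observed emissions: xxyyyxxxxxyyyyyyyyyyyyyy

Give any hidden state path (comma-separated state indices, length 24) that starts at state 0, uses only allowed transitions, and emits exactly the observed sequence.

0,0,1,2,1,0,0,0,0,0,1,2,1,2,2,2,1,2,1,2,1,2,2,2

  0: obs=x cand={0} pick 0 [start]
  1: obs=x cand={0} pick 0 [0->0 ok]
  2: obs=y cand={1,2} pick 1 [0->1 ok]
  3: obs=y cand={1,2} pick 2 [1->2 ok]
  4: obs=y cand={1,2} pick 1 [2->1 ok]
  5: obs=x cand={0} pick 0 [1->0 ok]
  6: obs=x cand={0} pick 0 [0->0 ok]
  7: obs=x cand={0} pick 0 [0->0 ok]
  8: obs=x cand={0} pick 0 [0->0 ok]
  9: obs=x cand={0} pick 0 [0->0 ok]
  10: obs=y cand={1,2} pick 1 [0->1 ok]
  11: obs=y cand={1,2} pick 2 [1->2 ok]
  12: obs=y cand={1,2} pick 1 [2->1 ok]
  13: obs=y cand={1,2} pick 2 [1->2 ok]
  14: obs=y cand={1,2} pick 2 [2->2 ok]
  15: obs=y cand={1,2} pick 2 [2->2 ok]
  16: obs=y cand={1,2} pick 1 [2->1 ok]
  17: obs=y cand={1,2} pick 2 [1->2 ok]
  18: obs=y cand={1,2} pick 1 [2->1 ok]
  19: obs=y cand={1,2} pick 2 [1->2 ok]
  20: obs=y cand={1,2} pick 1 [2->1 ok]
  21: obs=y cand={1,2} pick 2 [1->2 ok]
  22: obs=y cand={1,2} pick 2 [2->2 ok]
  23: obs=y cand={1,2} pick 2 [2->2 ok]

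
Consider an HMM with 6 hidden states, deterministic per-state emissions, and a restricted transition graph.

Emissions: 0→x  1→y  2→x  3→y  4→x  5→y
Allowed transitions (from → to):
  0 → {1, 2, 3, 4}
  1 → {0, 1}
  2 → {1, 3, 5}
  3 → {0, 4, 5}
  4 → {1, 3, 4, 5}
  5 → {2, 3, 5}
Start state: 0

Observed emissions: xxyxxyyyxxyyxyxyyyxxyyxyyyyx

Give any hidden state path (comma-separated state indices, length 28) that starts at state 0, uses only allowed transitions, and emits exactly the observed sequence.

0,2,1,0,2,1,1,1,0,2,1,1,0,3,0,1,1,1,0,4,5,5,2,5,3,5,3,0

  t0 'x' -> {0,2,4}, take 0 (start)
  t1 'x' -> {0,2,4}, take 2 (0->2 ok)
  t2 'y' -> {1,3,5}, take 1 (2->1 ok)
  t3 'x' -> {0,2,4}, take 0 (1->0 ok)
  t4 'x' -> {0,2,4}, take 2 (0->2 ok)
  t5 'y' -> {1,3,5}, take 1 (2->1 ok)
  t6 'y' -> {1,3,5}, take 1 (1->1 ok)
  t7 'y' -> {1,3,5}, take 1 (1->1 ok)
  t8 'x' -> {0,2,4}, take 0 (1->0 ok)
  t9 'x' -> {0,2,4}, take 2 (0->2 ok)
  t10 'y' -> {1,3,5}, take 1 (2->1 ok)
  t11 'y' -> {1,3,5}, take 1 (1->1 ok)
  t12 'x' -> {0,2,4}, take 0 (1->0 ok)
  t13 'y' -> {1,3,5}, take 3 (0->3 ok)
  t14 'x' -> {0,2,4}, take 0 (3->0 ok)
  t15 'y' -> {1,3,5}, take 1 (0->1 ok)
  t16 'y' -> {1,3,5}, take 1 (1->1 ok)
  t17 'y' -> {1,3,5}, take 1 (1->1 ok)
  t18 'x' -> {0,2,4}, take 0 (1->0 ok)
  t19 'x' -> {0,2,4}, take 4 (0->4 ok)
  t20 'y' -> {1,3,5}, take 5 (4->5 ok)
  t21 'y' -> {1,3,5}, take 5 (5->5 ok)
  t22 'x' -> {0,2,4}, take 2 (5->2 ok)
  t23 'y' -> {1,3,5}, take 5 (2->5 ok)
  t24 'y' -> {1,3,5}, take 3 (5->3 ok)
  t25 'y' -> {1,3,5}, take 5 (3->5 ok)
  t26 'y' -> {1,3,5}, take 3 (5->3 ok)
  t27 'x' -> {0,2,4}, take 0 (3->0 ok)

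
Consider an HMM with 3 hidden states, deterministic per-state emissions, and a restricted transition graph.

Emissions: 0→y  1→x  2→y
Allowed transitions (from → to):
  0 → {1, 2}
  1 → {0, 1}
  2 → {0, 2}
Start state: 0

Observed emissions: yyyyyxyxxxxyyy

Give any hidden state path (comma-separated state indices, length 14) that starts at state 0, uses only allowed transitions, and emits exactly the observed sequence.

0,2,2,2,0,1,0,1,1,1,1,0,2,2

  [0] y  {0,2}  => 0  start
  [1] y  {0,2}  => 2  0->2 ok
  [2] y  {0,2}  => 2  2->2 ok
  [3] y  {0,2}  => 2  2->2 ok
  [4] y  {0,2}  => 0  2->0 ok
  [5] x  {1}  => 1  0->1 ok
  [6] y  {0,2}  => 0  1->0 ok
  [7] x  {1}  => 1  0->1 ok
  [8] x  {1}  => 1  1->1 ok
  [9] x  {1}  => 1  1->1 ok
  [10] x  {1}  => 1  1->1 ok
  [11] y  {0,2}  => 0  1->0 ok
  [12] y  {0,2}  => 2  0->2 ok
  [13] y  {0,2}  => 2  2->2 ok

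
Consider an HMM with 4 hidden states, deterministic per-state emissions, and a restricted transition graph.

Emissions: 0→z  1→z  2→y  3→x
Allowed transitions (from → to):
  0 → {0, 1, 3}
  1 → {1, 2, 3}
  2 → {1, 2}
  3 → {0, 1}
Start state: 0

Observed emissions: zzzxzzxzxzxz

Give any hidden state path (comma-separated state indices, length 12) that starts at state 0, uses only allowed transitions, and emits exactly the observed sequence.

  [0] z  {0,1}  => 0  start
  [1] z  {0,1}  => 0  0->0 ok
  [2] z  {0,1}  => 0  0->0 ok
  [3] x  {3}  => 3  0->3 ok
  [4] z  {0,1}  => 1  3->1 ok
  [5] z  {0,1}  => 1  1->1 ok
  [6] x  {3}  => 3  1->3 ok
  [7] z  {0,1}  => 0  3->0 ok
  [8] x  {3}  => 3  0->3 ok
  [9] z  {0,1}  => 1  3->1 ok
  [10] x  {3}  => 3  1->3 ok
  [11] z  {0,1}  => 0  3->0 ok

0,0,0,3,1,1,3,0,3,1,3,0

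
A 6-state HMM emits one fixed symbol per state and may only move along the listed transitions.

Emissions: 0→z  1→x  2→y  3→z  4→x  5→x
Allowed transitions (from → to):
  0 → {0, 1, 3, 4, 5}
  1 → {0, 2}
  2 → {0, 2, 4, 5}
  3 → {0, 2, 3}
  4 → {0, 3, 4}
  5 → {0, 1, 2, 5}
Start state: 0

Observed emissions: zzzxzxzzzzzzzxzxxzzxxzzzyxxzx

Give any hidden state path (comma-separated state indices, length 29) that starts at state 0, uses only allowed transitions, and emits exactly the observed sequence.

  [0] z  {0,3}  => 0  start
  [1] z  {0,3}  => 3  0->3 ok
  [2] z  {0,3}  => 0  3->0 ok
  [3] x  {1,4,5}  => 1  0->1 ok
  [4] z  {0,3}  => 0  1->0 ok
  [5] x  {1,4,5}  => 1  0->1 ok
  [6] z  {0,3}  => 0  1->0 ok
  [7] z  {0,3}  => 3  0->3 ok
  [8] z  {0,3}  => 3  3->3 ok
  [9] z  {0,3}  => 3  3->3 ok
  [10] z  {0,3}  => 3  3->3 ok
  [11] z  {0,3}  => 3  3->3 ok
  [12] z  {0,3}  => 0  3->0 ok
  [13] x  {1,4,5}  => 1  0->1 ok
  [14] z  {0,3}  => 0  1->0 ok
  [15] x  {1,4,5}  => 4  0->4 ok
  [16] x  {1,4,5}  => 4  4->4 ok
  [17] z  {0,3}  => 3  4->3 ok
  [18] z  {0,3}  => 0  3->0 ok
  [19] x  {1,4,5}  => 5  0->5 ok
  [20] x  {1,4,5}  => 5  5->5 ok
  [21] z  {0,3}  => 0  5->0 ok
  [22] z  {0,3}  => 0  0->0 ok
  [23] z  {0,3}  => 3  0->3 ok
  [24] y  {2}  => 2  3->2 ok
  [25] x  {1,4,5}  => 4  2->4 ok
  [26] x  {1,4,5}  => 4  4->4 ok
  [27] z  {0,3}  => 0  4->0 ok
  [28] x  {1,4,5}  => 4  0->4 ok

0,3,0,1,0,1,0,3,3,3,3,3,0,1,0,4,4,3,0,5,5,0,0,3,2,4,4,0,4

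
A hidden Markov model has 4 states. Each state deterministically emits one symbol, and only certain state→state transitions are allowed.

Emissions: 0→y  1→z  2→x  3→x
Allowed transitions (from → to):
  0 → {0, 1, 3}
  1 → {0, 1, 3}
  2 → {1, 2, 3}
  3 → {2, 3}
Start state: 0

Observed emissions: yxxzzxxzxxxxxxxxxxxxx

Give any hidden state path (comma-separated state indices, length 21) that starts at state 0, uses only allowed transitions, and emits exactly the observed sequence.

0,3,2,1,1,3,2,1,3,3,3,2,3,2,3,2,3,3,2,3,2

  [0] y  {0}  => 0  start
  [1] x  {2,3}  => 3  0->3 ok
  [2] x  {2,3}  => 2  3->2 ok
  [3] z  {1}  => 1  2->1 ok
  [4] z  {1}  => 1  1->1 ok
  [5] x  {2,3}  => 3  1->3 ok
  [6] x  {2,3}  => 2  3->2 ok
  [7] z  {1}  => 1  2->1 ok
  [8] x  {2,3}  => 3  1->3 ok
  [9] x  {2,3}  => 3  3->3 ok
  [10] x  {2,3}  => 3  3->3 ok
  [11] x  {2,3}  => 2  3->2 ok
  [12] x  {2,3}  => 3  2->3 ok
  [13] x  {2,3}  => 2  3->2 ok
  [14] x  {2,3}  => 3  2->3 ok
  [15] x  {2,3}  => 2  3->2 ok
  [16] x  {2,3}  => 3  2->3 ok
  [17] x  {2,3}  => 3  3->3 ok
  [18] x  {2,3}  => 2  3->2 ok
  [19] x  {2,3}  => 3  2->3 ok
  [20] x  {2,3}  => 2  3->2 ok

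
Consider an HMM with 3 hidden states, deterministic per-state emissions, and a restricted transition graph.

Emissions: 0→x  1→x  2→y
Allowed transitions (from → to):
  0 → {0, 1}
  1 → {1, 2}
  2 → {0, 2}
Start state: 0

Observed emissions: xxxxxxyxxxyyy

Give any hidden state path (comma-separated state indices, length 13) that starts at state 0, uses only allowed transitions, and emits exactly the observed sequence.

0,0,0,0,0,1,2,0,1,1,2,2,2

  [0] x  {0,1}  => 0  start
  [1] x  {0,1}  => 0  0->0 ok
  [2] x  {0,1}  => 0  0->0 ok
  [3] x  {0,1}  => 0  0->0 ok
  [4] x  {0,1}  => 0  0->0 ok
  [5] x  {0,1}  => 1  0->1 ok
  [6] y  {2}  => 2  1->2 ok
  [7] x  {0,1}  => 0  2->0 ok
  [8] x  {0,1}  => 1  0->1 ok
  [9] x  {0,1}  => 1  1->1 ok
  [10] y  {2}  => 2  1->2 ok
  [11] y  {2}  => 2  2->2 ok
  [12] y  {2}  => 2  2->2 ok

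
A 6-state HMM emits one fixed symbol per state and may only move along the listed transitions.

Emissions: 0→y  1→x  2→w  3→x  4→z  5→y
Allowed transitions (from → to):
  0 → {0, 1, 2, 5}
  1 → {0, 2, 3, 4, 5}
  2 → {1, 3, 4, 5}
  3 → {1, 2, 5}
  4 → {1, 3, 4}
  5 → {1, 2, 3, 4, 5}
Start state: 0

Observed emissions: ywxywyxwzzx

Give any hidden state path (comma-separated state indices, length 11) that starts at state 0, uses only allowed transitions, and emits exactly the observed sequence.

0,2,3,5,2,5,3,2,4,4,3

  pos 0: y in {0,5}, choose 0; start
  pos 1: w in {2}, choose 2; 0->2 ok
  pos 2: x in {1,3}, choose 3; 2->3 ok
  pos 3: y in {0,5}, choose 5; 3->5 ok
  pos 4: w in {2}, choose 2; 5->2 ok
  pos 5: y in {0,5}, choose 5; 2->5 ok
  pos 6: x in {1,3}, choose 3; 5->3 ok
  pos 7: w in {2}, choose 2; 3->2 ok
  pos 8: z in {4}, choose 4; 2->4 ok
  pos 9: z in {4}, choose 4; 4->4 ok
  pos 10: x in {1,3}, choose 3; 4->3 ok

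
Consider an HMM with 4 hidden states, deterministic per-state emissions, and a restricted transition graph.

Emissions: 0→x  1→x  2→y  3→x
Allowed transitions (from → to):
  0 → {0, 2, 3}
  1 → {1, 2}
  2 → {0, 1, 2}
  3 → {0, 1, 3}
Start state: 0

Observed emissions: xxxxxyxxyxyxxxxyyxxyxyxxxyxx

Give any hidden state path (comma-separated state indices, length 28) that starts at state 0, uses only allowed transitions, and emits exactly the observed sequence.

0,3,0,0,0,2,1,1,2,0,2,0,3,3,1,2,2,1,1,2,0,2,1,1,1,2,0,3

  pos 0: x in {0,1,3}, choose 0; start
  pos 1: x in {0,1,3}, choose 3; 0->3 ok
  pos 2: x in {0,1,3}, choose 0; 3->0 ok
  pos 3: x in {0,1,3}, choose 0; 0->0 ok
  pos 4: x in {0,1,3}, choose 0; 0->0 ok
  pos 5: y in {2}, choose 2; 0->2 ok
  pos 6: x in {0,1,3}, choose 1; 2->1 ok
  pos 7: x in {0,1,3}, choose 1; 1->1 ok
  pos 8: y in {2}, choose 2; 1->2 ok
  pos 9: x in {0,1,3}, choose 0; 2->0 ok
  pos 10: y in {2}, choose 2; 0->2 ok
  pos 11: x in {0,1,3}, choose 0; 2->0 ok
  pos 12: x in {0,1,3}, choose 3; 0->3 ok
  pos 13: x in {0,1,3}, choose 3; 3->3 ok
  pos 14: x in {0,1,3}, choose 1; 3->1 ok
  pos 15: y in {2}, choose 2; 1->2 ok
  pos 16: y in {2}, choose 2; 2->2 ok
  pos 17: x in {0,1,3}, choose 1; 2->1 ok
  pos 18: x in {0,1,3}, choose 1; 1->1 ok
  pos 19: y in {2}, choose 2; 1->2 ok
  pos 20: x in {0,1,3}, choose 0; 2->0 ok
  pos 21: y in {2}, choose 2; 0->2 ok
  pos 22: x in {0,1,3}, choose 1; 2->1 ok
  pos 23: x in {0,1,3}, choose 1; 1->1 ok
  pos 24: x in {0,1,3}, choose 1; 1->1 ok
  pos 25: y in {2}, choose 2; 1->2 ok
  pos 26: x in {0,1,3}, choose 0; 2->0 ok
  pos 27: x in {0,1,3}, choose 3; 0->3 ok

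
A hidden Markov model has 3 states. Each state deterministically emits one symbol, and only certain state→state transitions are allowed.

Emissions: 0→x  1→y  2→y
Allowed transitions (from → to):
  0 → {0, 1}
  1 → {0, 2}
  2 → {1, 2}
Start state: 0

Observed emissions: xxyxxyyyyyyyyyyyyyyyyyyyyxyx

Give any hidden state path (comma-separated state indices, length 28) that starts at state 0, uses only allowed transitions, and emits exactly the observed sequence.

  [0] x  {0}  => 0  start
  [1] x  {0}  => 0  0->0 ok
  [2] y  {1,2}  => 1  0->1 ok
  [3] x  {0}  => 0  1->0 ok
  [4] x  {0}  => 0  0->0 ok
  [5] y  {1,2}  => 1  0->1 ok
  [6] y  {1,2}  => 2  1->2 ok
  [7] y  {1,2}  => 2  2->2 ok
  [8] y  {1,2}  => 2  2->2 ok
  [9] y  {1,2}  => 1  2->1 ok
  [10] y  {1,2}  => 2  1->2 ok
  [11] y  {1,2}  => 1  2->1 ok
  [12] y  {1,2}  => 2  1->2 ok
  [13] y  {1,2}  => 2  2->2 ok
  [14] y  {1,2}  => 2  2->2 ok
  [15] y  {1,2}  => 2  2->2 ok
  [16] y  {1,2}  => 2  2->2 ok
  [17] y  {1,2}  => 1  2->1 ok
  [18] y  {1,2}  => 2  1->2 ok
  [19] y  {1,2}  => 2  2->2 ok
  [20] y  {1,2}  => 1  2->1 ok
  [21] y  {1,2}  => 2  1->2 ok
  [22] y  {1,2}  => 1  2->1 ok
  [23] y  {1,2}  => 2  1->2 ok
  [24] y  {1,2}  => 1  2->1 ok
  [25] x  {0}  => 0  1->0 ok
  [26] y  {1,2}  => 1  0->1 ok
  [27] x  {0}  => 0  1->0 ok

0,0,1,0,0,1,2,2,2,1,2,1,2,2,2,2,2,1,2,2,1,2,1,2,1,0,1,0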